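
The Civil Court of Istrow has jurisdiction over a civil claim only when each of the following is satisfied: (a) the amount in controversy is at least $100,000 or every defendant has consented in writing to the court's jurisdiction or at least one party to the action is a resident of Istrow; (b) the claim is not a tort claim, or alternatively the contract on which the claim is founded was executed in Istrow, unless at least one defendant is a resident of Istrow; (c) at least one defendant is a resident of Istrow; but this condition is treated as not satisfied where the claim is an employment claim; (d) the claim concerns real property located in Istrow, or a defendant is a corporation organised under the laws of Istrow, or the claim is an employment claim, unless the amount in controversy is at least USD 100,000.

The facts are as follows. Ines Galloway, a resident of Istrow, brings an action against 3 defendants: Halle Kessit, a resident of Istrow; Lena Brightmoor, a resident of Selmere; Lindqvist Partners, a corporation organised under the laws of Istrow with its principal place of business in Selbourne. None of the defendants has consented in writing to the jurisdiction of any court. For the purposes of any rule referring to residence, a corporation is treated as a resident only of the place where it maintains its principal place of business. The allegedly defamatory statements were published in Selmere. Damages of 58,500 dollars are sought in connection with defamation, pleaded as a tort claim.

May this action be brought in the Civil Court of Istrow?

Yes

The Civil Court of Istrow:
  (a) Ines Galloway resides in Istrow, so one alternative holds. Satisfied.
  (b) The claim is a tort claim; no contract (and hence no place of execution) is alleged — every alternative fails. However, Halle Kessit resides in Istrow, so the 'unless' proviso supplies this condition. Satisfied.
  (c) Halle Kessit resides in Istrow. The exception is not triggered, since the claim is a tort claim, not an employment claim. Satisfied.
  (d) Lindqvist Partners is organised under the laws of Istrow, which satisfies one of the alternatives. Condition met.
  → All conditions met; jurisdiction exists.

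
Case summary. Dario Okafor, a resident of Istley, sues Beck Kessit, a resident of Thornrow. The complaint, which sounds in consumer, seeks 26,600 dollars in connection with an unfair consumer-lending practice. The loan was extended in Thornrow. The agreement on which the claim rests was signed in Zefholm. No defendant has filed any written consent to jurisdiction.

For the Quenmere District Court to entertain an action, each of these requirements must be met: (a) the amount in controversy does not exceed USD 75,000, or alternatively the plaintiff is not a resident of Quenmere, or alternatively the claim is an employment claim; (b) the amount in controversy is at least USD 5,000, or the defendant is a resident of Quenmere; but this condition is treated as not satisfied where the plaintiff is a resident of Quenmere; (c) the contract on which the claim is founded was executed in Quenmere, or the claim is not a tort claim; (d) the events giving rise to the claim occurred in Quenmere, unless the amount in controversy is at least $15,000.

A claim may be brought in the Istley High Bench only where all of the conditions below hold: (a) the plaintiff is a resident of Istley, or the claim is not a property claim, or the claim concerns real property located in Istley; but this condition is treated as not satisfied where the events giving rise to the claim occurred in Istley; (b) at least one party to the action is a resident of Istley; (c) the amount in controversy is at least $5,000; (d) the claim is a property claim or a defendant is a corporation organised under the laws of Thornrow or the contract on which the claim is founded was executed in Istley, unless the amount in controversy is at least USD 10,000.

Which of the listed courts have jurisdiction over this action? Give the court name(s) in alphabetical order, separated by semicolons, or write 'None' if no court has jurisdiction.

The Quenmere District Court:
  (a) The amount in controversy is $26,600, within the $75,000 ceiling — that alternative is enough. Satisfied.
  (b) The amount in controversy is USD 26,600, which meets the USD 5,000 floor, which satisfies one of the alternatives. The carve-out does not apply: the plaintiff resides in Istley, not Quenmere. Met.
  (c) The claim is a consumer claim, not a tort claim, so this disjunct is met. Condition met.
  (d) The operative events occurred in Thornrow, not Quenmere. But the amount in controversy is 26,600 dollars, which meets the $15,000 floor, and the 'unless' clause therefore excuses the requirement. Condition met.
  → Jurisdiction lies.
The Istley High Bench:
  (a) The plaintiff resides in Istley — that alternative is enough. The exception is not triggered, since the operative events occurred in Thornrow, not Istley. Condition met.
  (b) Dario Okafor resides in Istley. Satisfied.
  (c) The amount in controversy is USD 26,600, which meets the $5,000 floor. Met.
  (d) The claim is a consumer claim, not a property claim; no defendant is a corporation; the contract was executed in Zefholm, not Istley — every alternative fails. However, the amount in controversy is $26,600, which meets the $10,000 floor, so the 'unless' proviso supplies this condition. Condition met.
  → The court has jurisdiction.

the Istley High Bench; the Quenmere District Court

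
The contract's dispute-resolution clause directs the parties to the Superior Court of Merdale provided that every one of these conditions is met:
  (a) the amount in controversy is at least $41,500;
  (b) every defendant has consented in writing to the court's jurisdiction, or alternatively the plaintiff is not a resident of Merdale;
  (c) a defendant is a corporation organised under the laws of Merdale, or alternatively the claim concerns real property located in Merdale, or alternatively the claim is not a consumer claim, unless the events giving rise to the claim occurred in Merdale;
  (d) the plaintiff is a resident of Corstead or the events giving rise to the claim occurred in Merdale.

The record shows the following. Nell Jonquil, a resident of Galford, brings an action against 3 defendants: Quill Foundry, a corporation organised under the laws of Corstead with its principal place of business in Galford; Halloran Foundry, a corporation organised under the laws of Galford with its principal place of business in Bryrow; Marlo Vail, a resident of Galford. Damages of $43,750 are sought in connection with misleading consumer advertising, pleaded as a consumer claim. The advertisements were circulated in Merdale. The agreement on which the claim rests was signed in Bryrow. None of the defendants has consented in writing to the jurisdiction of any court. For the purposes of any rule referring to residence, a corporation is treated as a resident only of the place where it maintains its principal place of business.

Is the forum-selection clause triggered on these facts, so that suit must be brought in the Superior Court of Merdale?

Yes

The Superior Court of Merdale:
  (a) The amount in controversy is 43,750 dollars, which meets the USD 41,500 floor. Condition met.
  (b) The plaintiff resides in Galford, which is not Merdale, which satisfies one of the alternatives. Met.
  (c) The corporate defendant(s) are organised in Corstead, Galford, not Merdale; the claim does not concern real property; the claim is a consumer claim — none of the alternatives is met. The proviso rescues it, though: the operative events occurred in Merdale. Met.
  (d) The operative events occurred in Merdale, which satisfies one of the alternatives. Condition met.
  → The clause applies.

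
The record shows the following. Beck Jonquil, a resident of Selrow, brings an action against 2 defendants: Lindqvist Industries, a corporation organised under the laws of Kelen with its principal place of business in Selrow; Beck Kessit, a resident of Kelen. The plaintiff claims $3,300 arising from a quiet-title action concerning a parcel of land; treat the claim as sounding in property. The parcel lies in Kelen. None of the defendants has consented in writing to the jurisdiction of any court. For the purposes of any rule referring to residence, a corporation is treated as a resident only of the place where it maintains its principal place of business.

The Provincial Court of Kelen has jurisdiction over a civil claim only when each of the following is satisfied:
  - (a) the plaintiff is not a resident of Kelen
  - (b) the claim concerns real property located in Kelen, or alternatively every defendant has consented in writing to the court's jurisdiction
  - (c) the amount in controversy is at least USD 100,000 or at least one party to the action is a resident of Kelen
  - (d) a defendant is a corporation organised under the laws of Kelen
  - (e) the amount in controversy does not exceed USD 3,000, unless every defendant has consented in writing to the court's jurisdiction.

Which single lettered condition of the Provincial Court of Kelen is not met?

The Provincial Court of Kelen:
  (a) The plaintiff resides in Selrow, which is not Kelen. Satisfied.
  (b) The property lies in Kelen, which satisfies one of the alternatives. Satisfied.
  (c) Beck Kessit resides in Kelen, which satisfies one of the alternatives. Satisfied.
  (d) Lindqvist Industries is organised under the laws of Kelen. Satisfied.
  (e) The amount in controversy is $3,300, above the $3,000 ceiling. And no such written consent has been filed, so the proviso does not save it. Not met.
Only condition (e) fails.

(e)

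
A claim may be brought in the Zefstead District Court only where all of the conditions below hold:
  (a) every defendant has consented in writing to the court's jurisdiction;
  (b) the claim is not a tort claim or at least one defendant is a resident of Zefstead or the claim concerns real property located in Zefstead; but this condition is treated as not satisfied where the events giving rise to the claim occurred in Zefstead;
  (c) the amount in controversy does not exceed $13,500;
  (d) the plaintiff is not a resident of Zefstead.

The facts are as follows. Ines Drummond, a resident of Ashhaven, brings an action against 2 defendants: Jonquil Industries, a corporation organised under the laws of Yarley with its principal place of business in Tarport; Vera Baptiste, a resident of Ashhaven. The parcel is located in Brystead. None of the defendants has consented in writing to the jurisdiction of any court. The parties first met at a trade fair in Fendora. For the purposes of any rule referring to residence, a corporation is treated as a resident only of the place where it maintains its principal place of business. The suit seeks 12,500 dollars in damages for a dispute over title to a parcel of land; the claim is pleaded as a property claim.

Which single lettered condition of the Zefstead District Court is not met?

(a)

The Zefstead District Court:
  (a) No such written consent has been filed. Not satisfied.
  (b) The claim is a property claim, not a tort claim, so one alternative holds. The carve-out does not apply: the operative events occurred in Brystead, not Zefstead. Condition met.
  (c) The amount in controversy is 12,500 dollars, within the USD 13,500 ceiling. Met.
  (d) The plaintiff resides in Ashhaven, which is not Zefstead. Met.
Only condition (a) fails.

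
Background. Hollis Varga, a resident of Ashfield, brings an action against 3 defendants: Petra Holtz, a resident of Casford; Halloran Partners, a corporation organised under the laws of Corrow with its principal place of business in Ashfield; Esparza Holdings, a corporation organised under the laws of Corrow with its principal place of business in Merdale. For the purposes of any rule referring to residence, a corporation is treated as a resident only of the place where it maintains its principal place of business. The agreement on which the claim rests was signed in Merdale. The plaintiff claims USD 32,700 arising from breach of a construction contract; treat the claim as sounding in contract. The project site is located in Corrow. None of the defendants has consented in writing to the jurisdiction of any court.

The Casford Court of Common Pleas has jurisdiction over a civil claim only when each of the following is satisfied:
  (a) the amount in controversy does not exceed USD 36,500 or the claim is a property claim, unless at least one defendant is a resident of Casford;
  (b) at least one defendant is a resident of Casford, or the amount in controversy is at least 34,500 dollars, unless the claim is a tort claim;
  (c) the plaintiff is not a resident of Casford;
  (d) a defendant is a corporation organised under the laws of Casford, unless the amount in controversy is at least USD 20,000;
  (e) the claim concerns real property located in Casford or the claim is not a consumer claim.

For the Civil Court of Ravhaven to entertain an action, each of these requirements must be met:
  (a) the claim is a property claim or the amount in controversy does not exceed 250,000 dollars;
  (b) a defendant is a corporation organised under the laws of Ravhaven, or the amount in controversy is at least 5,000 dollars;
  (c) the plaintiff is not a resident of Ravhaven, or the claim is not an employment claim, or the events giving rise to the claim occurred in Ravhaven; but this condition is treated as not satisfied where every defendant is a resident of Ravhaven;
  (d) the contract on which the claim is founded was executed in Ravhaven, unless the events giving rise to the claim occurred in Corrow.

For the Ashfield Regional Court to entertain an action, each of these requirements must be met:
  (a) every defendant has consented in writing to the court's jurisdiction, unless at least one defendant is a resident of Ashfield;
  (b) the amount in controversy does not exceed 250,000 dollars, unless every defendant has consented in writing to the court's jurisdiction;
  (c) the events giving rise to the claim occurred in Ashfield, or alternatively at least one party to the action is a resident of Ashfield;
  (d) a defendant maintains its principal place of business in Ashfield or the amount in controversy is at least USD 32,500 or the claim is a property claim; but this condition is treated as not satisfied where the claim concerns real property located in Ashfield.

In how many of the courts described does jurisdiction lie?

3

The Casford Court of Common Pleas:
  (a) The amount in controversy is $32,700, within the USD 36,500 ceiling — that alternative is enough. Met.
  (b) Petra Holtz resides in Casford, so one alternative holds. Satisfied.
  (c) The plaintiff resides in Ashfield, which is not Casford. Met.
  (d) The corporate defendant(s) are organised in Corrow, not Casford. However, the amount in controversy is USD 32,700, which meets the USD 20,000 floor, so the 'unless' proviso supplies this condition. Satisfied.
  (e) The claim is a contract claim, not a consumer claim, so one alternative holds. Satisfied.
  → Jurisdiction lies.
The Civil Court of Ravhaven:
  (a) The amount in controversy is $32,700, within the 250,000 dollars ceiling, so this disjunct is met. Satisfied.
  (b) The amount in controversy is USD 32,700, which meets the $5,000 floor, so this disjunct is met. Condition met.
  (c) The plaintiff resides in Ashfield, which is not Ravhaven, which satisfies one of the alternatives. The carve-out does not apply: the defendants reside as follows — Petra Holtz in Casford, Halloran Partners in Ashfield, Esparza Holdings in Merdale — not all in Ravhaven. Met.
  (d) The contract was executed in Merdale, not Ravhaven. However, the operative events occurred in Corrow, so the 'unless' proviso supplies this condition. Condition met.
  → All conditions met; jurisdiction exists.
The Ashfield Regional Court:
  (a) No such written consent has been filed. The proviso rescues it, though: Halloran Partners resides in Ashfield. Satisfied.
  (b) The amount in controversy is 32,700 dollars, within the $250,000 ceiling. Satisfied.
  (c) Hollis Varga resides in Ashfield, so this disjunct is met. Satisfied.
  (d) Halloran Partners has its principal place of business in Ashfield — that alternative is enough. The exception is not triggered, since the claim does not concern real property. Satisfied.
  → Every requirement is satisfied — jurisdiction.
Courts with jurisdiction: the Casford Court of Common Pleas, the Civil Court of Ravhaven, the Ashfield Regional Court — 3 in total.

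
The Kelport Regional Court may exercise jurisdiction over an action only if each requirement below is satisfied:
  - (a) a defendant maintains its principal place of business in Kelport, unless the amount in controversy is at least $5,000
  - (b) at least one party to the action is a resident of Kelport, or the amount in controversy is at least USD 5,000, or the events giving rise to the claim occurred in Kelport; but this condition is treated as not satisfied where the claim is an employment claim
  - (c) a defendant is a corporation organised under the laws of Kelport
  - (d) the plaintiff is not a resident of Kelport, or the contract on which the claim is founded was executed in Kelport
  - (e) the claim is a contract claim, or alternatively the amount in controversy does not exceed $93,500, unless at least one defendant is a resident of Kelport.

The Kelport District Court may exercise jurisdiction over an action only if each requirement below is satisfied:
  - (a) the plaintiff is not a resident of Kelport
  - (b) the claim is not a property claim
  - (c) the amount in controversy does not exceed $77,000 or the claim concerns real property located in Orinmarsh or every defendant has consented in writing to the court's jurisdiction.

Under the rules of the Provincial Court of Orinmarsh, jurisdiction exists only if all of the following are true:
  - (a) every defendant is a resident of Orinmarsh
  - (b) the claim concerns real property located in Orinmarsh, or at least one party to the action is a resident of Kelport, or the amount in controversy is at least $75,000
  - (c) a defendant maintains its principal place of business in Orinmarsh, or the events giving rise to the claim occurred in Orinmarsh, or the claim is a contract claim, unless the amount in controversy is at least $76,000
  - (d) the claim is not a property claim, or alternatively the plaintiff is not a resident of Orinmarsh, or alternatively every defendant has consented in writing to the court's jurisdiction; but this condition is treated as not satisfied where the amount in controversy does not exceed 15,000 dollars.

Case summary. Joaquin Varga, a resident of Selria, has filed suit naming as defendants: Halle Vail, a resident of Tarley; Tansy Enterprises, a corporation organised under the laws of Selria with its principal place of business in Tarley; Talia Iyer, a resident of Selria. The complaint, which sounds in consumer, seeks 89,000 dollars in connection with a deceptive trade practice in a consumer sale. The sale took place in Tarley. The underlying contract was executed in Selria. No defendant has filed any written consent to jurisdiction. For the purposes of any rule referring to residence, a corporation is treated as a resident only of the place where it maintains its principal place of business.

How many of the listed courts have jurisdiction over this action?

The Kelport Regional Court:
  (a) The corporate defendant(s) have their principal place of business in Tarley, not Kelport. But the amount in controversy is 89,000 dollars, which meets the USD 5,000 floor, and the 'unless' clause therefore excuses the requirement. Satisfied.
  (b) The amount in controversy is 89,000 dollars, which meets the $5,000 floor, which satisfies one of the alternatives. The carve-out does not apply: the claim is a consumer claim, not an employment claim. Condition met.
  (c) The corporate defendant(s) are organised in Selria, not Kelport. Not met.
  (d) The plaintiff resides in Selria, which is not Kelport, so one alternative holds. Satisfied.
  (e) The amount in controversy is USD 89,000, within the $93,500 ceiling, which satisfies one of the alternatives. Condition met.
  → The court lacks jurisdiction.
The Kelport District Court:
  (a) The plaintiff resides in Selria, which is not Kelport. Satisfied.
  (b) The claim is a consumer claim, not a property claim. Met.
  (c) The amount in controversy is 89,000 dollars, above the $77,000 ceiling; the claim does not concern real property; no such written consent has been filed — every alternative fails. Not satisfied.
  → Not every requirement is met — no jurisdiction.
The Provincial Court of Orinmarsh:
  (a) The defendants reside as follows — Halle Vail in Tarley, Tansy Enterprises in Tarley, Talia Iyer in Selria — not all in Orinmarsh. Condition not met.
  (b) The amount in controversy is 89,000 dollars, which meets the USD 75,000 floor, which satisfies one of the alternatives. Condition met.
  (c) The corporate defendant(s) have their principal place of business in Tarley, not Orinmarsh; the operative events occurred in Tarley, not Orinmarsh; the claim is a consumer claim, not a contract claim — every alternative fails. But the amount in controversy is USD 89,000, which meets the USD 76,000 floor, and the 'unless' clause therefore excuses the requirement. Satisfied.
  (d) The claim is a consumer claim, not a property claim, which satisfies one of the alternatives. And the carve-out is inapplicable — the amount in controversy is 89,000 dollars, above the USD 15,000 ceiling. Satisfied.
  → At least one condition fails; no jurisdiction.
No court satisfies all of its conditions.

0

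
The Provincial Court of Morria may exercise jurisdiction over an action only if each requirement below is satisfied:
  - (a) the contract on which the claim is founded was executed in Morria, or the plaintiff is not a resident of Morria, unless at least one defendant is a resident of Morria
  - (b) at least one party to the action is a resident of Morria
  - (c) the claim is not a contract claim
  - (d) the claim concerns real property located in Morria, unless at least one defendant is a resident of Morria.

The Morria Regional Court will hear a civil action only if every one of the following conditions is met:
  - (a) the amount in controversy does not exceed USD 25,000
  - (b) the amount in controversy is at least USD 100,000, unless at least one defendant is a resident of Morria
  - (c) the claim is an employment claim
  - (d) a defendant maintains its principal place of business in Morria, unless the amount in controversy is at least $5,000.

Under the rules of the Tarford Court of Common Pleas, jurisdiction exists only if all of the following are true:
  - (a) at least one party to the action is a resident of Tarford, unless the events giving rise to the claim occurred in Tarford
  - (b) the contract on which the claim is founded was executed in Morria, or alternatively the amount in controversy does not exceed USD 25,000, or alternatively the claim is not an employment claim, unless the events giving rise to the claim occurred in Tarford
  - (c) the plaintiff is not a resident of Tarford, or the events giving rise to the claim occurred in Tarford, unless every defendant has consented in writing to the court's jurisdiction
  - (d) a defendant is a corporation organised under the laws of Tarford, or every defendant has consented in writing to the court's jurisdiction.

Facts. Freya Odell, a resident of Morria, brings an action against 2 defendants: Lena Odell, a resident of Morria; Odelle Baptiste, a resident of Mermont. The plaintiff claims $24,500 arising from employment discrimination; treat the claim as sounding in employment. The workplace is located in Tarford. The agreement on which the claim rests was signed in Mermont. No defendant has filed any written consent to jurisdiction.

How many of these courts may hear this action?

The Provincial Court of Morria:
  (a) The contract was executed in Mermont, not Morria; the plaintiff resides in Morria — none of the alternatives is met. But Lena Odell resides in Morria, and the 'unless' clause therefore excuses the requirement. Satisfied.
  (b) Freya Odell resides in Morria. Satisfied.
  (c) The claim is an employment claim, not a contract claim. Condition met.
  (d) The claim does not concern real property. However, Lena Odell resides in Morria, so the 'unless' proviso supplies this condition. Met.
  → Jurisdiction lies.
The Morria Regional Court:
  (a) The amount in controversy is USD 24,500, within the $25,000 ceiling. Met.
  (b) The amount in controversy is USD 24,500, below the $100,000 floor. The proviso rescues it, though: Lena Odell resides in Morria. Condition met.
  (c) The claim is an employment claim. Satisfied.
  (d) No defendant is a corporation. But the amount in controversy is USD 24,500, which meets the $5,000 floor, and the 'unless' clause therefore excuses the requirement. Condition met.
  → All conditions met; jurisdiction exists.
The Tarford Court of Common Pleas:
  (a) No party resides in Tarford. However, the operative events occurred in Tarford, so the 'unless' proviso supplies this condition. Condition met.
  (b) The amount in controversy is $24,500, within the $25,000 ceiling, so one alternative holds. Condition met.
  (c) The plaintiff resides in Morria, which is not Tarford, so this disjunct is met. Condition met.
  (d) No defendant is a corporation; no such written consent has been filed — none of the alternatives is met. Condition not met.
  → No jurisdiction.
Courts with jurisdiction: the Provincial Court of Morria, the Morria Regional Court — 2 in total.

2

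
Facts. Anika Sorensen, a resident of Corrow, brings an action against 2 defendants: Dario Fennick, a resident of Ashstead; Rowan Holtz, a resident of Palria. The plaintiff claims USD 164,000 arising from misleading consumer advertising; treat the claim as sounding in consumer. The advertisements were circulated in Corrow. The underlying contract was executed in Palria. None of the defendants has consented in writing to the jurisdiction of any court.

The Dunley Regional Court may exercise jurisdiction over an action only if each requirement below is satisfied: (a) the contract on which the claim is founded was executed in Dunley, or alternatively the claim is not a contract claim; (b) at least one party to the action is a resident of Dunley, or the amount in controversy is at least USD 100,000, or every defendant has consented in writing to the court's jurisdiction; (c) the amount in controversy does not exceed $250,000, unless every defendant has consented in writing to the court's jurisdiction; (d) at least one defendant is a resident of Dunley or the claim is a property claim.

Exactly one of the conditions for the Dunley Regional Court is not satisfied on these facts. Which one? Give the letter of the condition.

(d)

The Dunley Regional Court:
  (a) The claim is a consumer claim, not a contract claim, which satisfies one of the alternatives. Met.
  (b) The amount in controversy is $164,000, which meets the 100,000 dollars floor, so one alternative holds. Condition met.
  (c) The amount in controversy is USD 164,000, within the $250,000 ceiling. Satisfied.
  (d) No defendant resides in Dunley (they reside in Ashstead, Palria); the claim is a consumer claim, not a property claim — no alternative holds. Not met.
Only condition (d) fails.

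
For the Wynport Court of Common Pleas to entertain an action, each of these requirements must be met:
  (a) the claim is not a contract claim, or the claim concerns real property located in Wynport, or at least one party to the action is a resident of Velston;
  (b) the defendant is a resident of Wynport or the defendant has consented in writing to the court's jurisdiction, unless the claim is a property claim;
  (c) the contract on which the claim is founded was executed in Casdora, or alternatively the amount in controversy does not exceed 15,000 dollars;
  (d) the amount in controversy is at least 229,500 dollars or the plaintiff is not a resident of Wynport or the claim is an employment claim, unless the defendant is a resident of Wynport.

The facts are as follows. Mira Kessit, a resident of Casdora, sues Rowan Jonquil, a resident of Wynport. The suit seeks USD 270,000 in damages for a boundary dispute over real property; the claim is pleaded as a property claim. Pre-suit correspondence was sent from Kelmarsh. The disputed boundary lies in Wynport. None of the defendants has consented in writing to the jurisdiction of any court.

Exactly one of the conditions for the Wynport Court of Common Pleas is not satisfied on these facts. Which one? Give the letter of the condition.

The Wynport Court of Common Pleas:
  (a) The claim is a property claim, not a contract claim, so this disjunct is met. Met.
  (b) The defendant resides in Wynport, so one alternative holds. Met.
  (c) No contract (and hence no place of execution) is alleged; the amount in controversy is $270,000, above the $15,000 ceiling — every alternative fails. Not satisfied.
  (d) The amount in controversy is $270,000, which meets the USD 229,500 floor, which satisfies one of the alternatives. Satisfied.
Only condition (c) fails.

(c)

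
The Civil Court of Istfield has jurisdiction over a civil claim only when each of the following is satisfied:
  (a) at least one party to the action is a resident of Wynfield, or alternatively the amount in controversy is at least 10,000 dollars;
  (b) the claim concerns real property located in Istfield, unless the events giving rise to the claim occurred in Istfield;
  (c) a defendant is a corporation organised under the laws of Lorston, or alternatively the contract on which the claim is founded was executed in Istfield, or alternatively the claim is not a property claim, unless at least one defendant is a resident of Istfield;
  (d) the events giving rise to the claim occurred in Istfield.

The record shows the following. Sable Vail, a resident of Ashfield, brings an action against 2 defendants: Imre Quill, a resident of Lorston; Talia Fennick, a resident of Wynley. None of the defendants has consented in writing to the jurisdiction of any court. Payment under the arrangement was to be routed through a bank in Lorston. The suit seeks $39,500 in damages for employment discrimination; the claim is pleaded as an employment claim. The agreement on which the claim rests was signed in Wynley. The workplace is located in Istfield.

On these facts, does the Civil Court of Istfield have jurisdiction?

Yes

The Civil Court of Istfield:
  (a) The amount in controversy is 39,500 dollars, which meets the USD 10,000 floor — that alternative is enough. Met.
  (b) The claim does not concern real property. But the operative events occurred in Istfield, and the 'unless' clause therefore excuses the requirement. Met.
  (c) The claim is an employment claim, not a property claim, so one alternative holds. Condition met.
  (d) The operative events occurred in Istfield. Condition met.
  → The court has jurisdiction.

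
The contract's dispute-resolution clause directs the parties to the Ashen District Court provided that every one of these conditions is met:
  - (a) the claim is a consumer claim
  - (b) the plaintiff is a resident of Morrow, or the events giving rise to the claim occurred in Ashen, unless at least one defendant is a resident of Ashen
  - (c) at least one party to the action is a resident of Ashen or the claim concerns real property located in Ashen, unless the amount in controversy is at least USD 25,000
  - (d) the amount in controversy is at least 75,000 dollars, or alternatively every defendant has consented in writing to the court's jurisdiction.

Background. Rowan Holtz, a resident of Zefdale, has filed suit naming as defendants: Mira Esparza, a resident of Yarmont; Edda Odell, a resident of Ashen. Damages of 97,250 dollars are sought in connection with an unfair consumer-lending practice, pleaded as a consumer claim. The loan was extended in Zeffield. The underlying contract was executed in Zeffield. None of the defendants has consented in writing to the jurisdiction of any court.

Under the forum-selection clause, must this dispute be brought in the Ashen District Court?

Yes

The Ashen District Court:
  (a) The claim is a consumer claim. Condition met.
  (b) The plaintiff resides in Zefdale, not Morrow; the operative events occurred in Zeffield, not Ashen — none of the alternatives is met. But Edda Odell resides in Ashen, and the 'unless' clause therefore excuses the requirement. Satisfied.
  (c) Edda Odell resides in Ashen, which satisfies one of the alternatives. Satisfied.
  (d) The amount in controversy is USD 97,250, which meets the 75,000 dollars floor, which satisfies one of the alternatives. Condition met.
  → Forum clause is triggered.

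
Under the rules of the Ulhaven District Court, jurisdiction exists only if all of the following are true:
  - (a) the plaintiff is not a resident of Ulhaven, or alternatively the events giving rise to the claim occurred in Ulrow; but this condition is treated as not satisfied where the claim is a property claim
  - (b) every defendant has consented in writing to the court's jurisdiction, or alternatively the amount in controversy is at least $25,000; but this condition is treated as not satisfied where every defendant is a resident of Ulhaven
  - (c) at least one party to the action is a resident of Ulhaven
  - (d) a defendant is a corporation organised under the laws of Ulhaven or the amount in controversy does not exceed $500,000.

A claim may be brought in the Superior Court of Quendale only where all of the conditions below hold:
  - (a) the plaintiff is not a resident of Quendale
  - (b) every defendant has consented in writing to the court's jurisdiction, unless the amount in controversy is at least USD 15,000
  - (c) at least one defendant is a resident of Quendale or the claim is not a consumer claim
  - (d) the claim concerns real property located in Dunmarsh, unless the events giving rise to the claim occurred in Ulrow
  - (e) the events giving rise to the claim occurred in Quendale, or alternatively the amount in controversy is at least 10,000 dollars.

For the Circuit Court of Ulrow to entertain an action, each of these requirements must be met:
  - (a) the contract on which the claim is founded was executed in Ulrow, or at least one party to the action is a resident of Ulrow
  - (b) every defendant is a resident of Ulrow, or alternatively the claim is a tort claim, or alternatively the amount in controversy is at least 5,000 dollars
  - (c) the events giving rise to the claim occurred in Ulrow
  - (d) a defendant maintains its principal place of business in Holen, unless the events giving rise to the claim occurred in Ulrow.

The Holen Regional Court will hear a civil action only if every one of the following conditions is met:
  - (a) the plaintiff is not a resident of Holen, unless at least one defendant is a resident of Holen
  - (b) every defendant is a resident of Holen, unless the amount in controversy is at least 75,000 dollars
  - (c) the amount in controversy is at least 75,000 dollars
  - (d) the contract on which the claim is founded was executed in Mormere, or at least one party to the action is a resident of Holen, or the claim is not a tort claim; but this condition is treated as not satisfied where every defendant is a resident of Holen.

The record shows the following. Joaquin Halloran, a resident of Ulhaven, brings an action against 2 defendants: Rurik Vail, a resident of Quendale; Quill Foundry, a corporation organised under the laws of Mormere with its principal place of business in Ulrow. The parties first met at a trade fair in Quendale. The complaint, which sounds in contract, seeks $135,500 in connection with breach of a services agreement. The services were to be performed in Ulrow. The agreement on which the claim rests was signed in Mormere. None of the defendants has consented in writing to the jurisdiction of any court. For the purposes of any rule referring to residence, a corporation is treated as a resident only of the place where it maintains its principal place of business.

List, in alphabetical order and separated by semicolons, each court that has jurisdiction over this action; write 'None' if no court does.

the Circuit Court of Ulrow; the Holen Regional Court; the Superior Court of Quendale; the Ulhaven District Court

The Ulhaven District Court:
  (a) The operative events occurred in Ulrow, which satisfies one of the alternatives. The carve-out does not apply: the claim is a contract claim, not a property claim. Satisfied.
  (b) The amount in controversy is USD 135,500, which meets the USD 25,000 floor — that alternative is enough. The exception is not triggered, since the defendants reside as follows — Rurik Vail in Quendale, Quill Foundry in Ulrow — not all in Ulhaven. Condition met.
  (c) Joaquin Halloran resides in Ulhaven. Met.
  (d) The amount in controversy is $135,500, within the 500,000 dollars ceiling, which satisfies one of the alternatives. Condition met.
  → All conditions met; jurisdiction exists.
The Superior Court of Quendale:
  (a) The plaintiff resides in Ulhaven, which is not Quendale. Condition met.
  (b) No such written consent has been filed. However, the amount in controversy is 135,500 dollars, which meets the USD 15,000 floor, so the 'unless' proviso supplies this condition. Satisfied.
  (c) Rurik Vail resides in Quendale — that alternative is enough. Satisfied.
  (d) The claim does not concern real property. But the operative events occurred in Ulrow, and the 'unless' clause therefore excuses the requirement. Condition met.
  (e) The amount in controversy is $135,500, which meets the USD 10,000 floor, so this disjunct is met. Satisfied.
  → Jurisdiction lies.
The Circuit Court of Ulrow:
  (a) Quill Foundry resides in Ulrow, which satisfies one of the alternatives. Met.
  (b) The amount in controversy is 135,500 dollars, which meets the USD 5,000 floor, which satisfies one of the alternatives. Met.
  (c) The operative events occurred in Ulrow. Condition met.
  (d) The corporate defendant(s) have their principal place of business in Ulrow, not Holen. However, the operative events occurred in Ulrow, so the 'unless' proviso supplies this condition. Satisfied.
  → Jurisdiction lies.
The Holen Regional Court:
  (a) The plaintiff resides in Ulhaven, which is not Holen. Met.
  (b) The defendants reside as follows — Rurik Vail in Quendale, Quill Foundry in Ulrow — not all in Holen. However, the amount in controversy is USD 135,500, which meets the $75,000 floor, so the 'unless' proviso supplies this condition. Satisfied.
  (c) The amount in controversy is 135,500 dollars, which meets the 75,000 dollars floor. Condition met.
  (d) The contract was executed in Mormere, so this disjunct is met. And the carve-out is inapplicable — the defendants reside as follows — Rurik Vail in Quendale, Quill Foundry in Ulrow — not all in Holen. Met.
  → Jurisdiction lies.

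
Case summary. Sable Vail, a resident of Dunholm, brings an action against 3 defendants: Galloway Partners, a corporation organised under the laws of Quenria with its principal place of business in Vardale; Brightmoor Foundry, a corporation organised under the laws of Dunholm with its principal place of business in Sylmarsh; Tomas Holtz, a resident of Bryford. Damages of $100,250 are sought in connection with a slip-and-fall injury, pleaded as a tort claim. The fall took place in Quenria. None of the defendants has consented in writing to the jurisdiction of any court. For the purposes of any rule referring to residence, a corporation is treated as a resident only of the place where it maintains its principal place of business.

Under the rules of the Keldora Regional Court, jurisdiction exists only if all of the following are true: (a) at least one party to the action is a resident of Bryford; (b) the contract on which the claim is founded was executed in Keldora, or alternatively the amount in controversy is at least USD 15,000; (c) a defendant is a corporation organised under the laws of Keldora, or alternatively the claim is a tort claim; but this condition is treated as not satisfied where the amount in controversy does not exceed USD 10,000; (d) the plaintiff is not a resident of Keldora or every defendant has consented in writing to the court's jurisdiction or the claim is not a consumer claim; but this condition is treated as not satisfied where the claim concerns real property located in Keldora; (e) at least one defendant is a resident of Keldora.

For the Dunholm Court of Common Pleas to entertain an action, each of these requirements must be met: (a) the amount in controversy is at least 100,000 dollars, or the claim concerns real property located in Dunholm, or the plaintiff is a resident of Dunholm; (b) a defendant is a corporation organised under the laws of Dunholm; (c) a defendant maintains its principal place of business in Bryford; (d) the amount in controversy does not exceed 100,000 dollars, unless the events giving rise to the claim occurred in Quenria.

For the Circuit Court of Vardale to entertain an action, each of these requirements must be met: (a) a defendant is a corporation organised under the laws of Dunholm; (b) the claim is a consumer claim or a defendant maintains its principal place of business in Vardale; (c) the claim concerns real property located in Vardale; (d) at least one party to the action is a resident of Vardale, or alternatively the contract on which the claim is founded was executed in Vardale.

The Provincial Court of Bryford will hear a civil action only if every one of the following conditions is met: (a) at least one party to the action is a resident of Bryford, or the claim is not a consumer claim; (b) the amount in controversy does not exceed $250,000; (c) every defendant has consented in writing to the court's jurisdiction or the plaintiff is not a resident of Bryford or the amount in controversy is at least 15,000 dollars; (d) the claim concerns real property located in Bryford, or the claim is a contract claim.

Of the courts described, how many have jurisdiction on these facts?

The Keldora Regional Court:
  (a) Tomas Holtz resides in Bryford. Met.
  (b) The amount in controversy is $100,250, which meets the 15,000 dollars floor — that alternative is enough. Condition met.
  (c) The claim is a tort claim, so this disjunct is met. The carve-out does not apply: the amount in controversy is 100,250 dollars, above the $10,000 ceiling. Satisfied.
  (d) The plaintiff resides in Dunholm, which is not Keldora, so this disjunct is met. And the carve-out is inapplicable — the claim does not concern real property. Condition met.
  (e) No defendant resides in Keldora (they reside in Vardale, Sylmarsh, Bryford). Condition not met.
  → No jurisdiction.
The Dunholm Court of Common Pleas:
  (a) The amount in controversy is $100,250, which meets the USD 100,000 floor, so one alternative holds. Condition met.
  (b) Brightmoor Foundry is organised under the laws of Dunholm. Condition met.
  (c) The corporate defendant(s) have their principal place of business in Sylmarsh, Vardale, not Bryford. Fails.
  (d) The amount in controversy is 100,250 dollars, above the $100,000 ceiling. But the operative events occurred in Quenria, and the 'unless' clause therefore excuses the requirement. Condition met.
  → No jurisdiction.
The Circuit Court of Vardale:
  (a) Brightmoor Foundry is organised under the laws of Dunholm. Condition met.
  (b) Galloway Partners has its principal place of business in Vardale, so this disjunct is met. Met.
  (c) The claim does not concern real property. Fails.
  (d) Galloway Partners resides in Vardale, which satisfies one of the alternatives. Condition met.
  → The court lacks jurisdiction.
The Provincial Court of Bryford:
  (a) Tomas Holtz resides in Bryford, which satisfies one of the alternatives. Condition met.
  (b) The amount in controversy is $100,250, within the USD 250,000 ceiling. Satisfied.
  (c) The plaintiff resides in Dunholm, which is not Bryford — that alternative is enough. Condition met.
  (d) The claim does not concern real property; the claim is a tort claim, not a contract claim — none of the alternatives is met. Condition not met.
  → No jurisdiction.
No court satisfies all of its conditions.

0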